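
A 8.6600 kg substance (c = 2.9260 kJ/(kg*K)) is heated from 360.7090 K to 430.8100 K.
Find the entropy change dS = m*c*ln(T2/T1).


T2/T1 = 1.1943
ln(T2/T1) = 0.1776
dS = 8.6600 * 2.9260 * 0.1776 = 4.5001 kJ/K

4.5001 kJ/K


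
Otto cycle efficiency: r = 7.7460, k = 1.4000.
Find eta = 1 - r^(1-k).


r^(k-1) = 2.2679
eta = 1 - 1/2.2679 = 0.5591 = 55.9071%

55.9071%


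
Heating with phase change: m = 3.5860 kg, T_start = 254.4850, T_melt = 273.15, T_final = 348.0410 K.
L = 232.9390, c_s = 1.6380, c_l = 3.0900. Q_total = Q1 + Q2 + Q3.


Q1 (sensible, solid) = 3.5860 * 1.6380 * 18.6650 = 109.6357 kJ
Q2 (latent) = 3.5860 * 232.9390 = 835.3193 kJ
Q3 (sensible, liquid) = 3.5860 * 3.0900 * 74.8910 = 829.8477 kJ
Q_total = 1774.8027 kJ

1774.8027 kJ


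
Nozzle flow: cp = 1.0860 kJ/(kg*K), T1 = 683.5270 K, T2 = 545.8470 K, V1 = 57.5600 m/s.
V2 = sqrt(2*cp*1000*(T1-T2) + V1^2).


dT = 137.6800 K
2*cp*1000*dT = 299040.9600
V1^2 = 3313.1536
V2 = sqrt(302354.1136) = 549.8674 m/s

549.8674 m/s


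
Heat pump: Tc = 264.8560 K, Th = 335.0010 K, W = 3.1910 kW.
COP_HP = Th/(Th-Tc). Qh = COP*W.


COP = 335.0010 / 70.1450 = 4.7758
Qh = 4.7758 * 3.1910 = 15.2397 kW

COP = 4.7758, Qh = 15.2397 kW


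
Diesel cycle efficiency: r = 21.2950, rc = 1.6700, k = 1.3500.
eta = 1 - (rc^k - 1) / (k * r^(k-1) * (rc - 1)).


r^(k-1) = 2.9167
rc^k = 1.9983
eta = 0.6216 = 62.1585%

62.1585%


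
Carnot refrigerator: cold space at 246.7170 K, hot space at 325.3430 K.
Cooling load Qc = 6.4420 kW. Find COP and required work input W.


COP = 246.7170 / 78.6260 = 3.1379
W = 6.4420 / 3.1379 = 2.0530 kW

COP = 3.1379, W = 2.0530 kW


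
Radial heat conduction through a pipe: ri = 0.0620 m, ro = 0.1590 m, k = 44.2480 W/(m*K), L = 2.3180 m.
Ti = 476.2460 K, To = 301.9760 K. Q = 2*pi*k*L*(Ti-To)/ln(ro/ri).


dT = 174.2700 K
ln(ro/ri) = 0.9418
Q = 2*pi*44.2480*2.3180*174.2700 / 0.9418 = 119251.7632 W

119251.7632 W


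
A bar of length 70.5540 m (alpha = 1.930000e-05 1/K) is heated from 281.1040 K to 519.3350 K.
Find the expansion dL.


dT = 238.2310 K
dL = 1.930000e-05 * 70.5540 * 238.2310 = 0.324397 m
L_final = 70.878397 m

dL = 0.324397 m


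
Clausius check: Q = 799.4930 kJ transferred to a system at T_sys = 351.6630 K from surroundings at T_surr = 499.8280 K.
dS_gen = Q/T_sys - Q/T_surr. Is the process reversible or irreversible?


dS_sys = 799.4930/351.6630 = 2.2735 kJ/K
dS_surr = -799.4930/499.8280 = -1.5995 kJ/K
dS_gen = 2.2735 - 1.5995 = 0.6739 kJ/K (irreversible)

dS_gen = 0.6739 kJ/K, irreversible


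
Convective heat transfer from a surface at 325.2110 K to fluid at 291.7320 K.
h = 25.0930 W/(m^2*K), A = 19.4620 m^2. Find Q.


dT = 33.4790 K
Q = 25.0930 * 19.4620 * 33.4790 = 16349.8033 W

16349.8033 W


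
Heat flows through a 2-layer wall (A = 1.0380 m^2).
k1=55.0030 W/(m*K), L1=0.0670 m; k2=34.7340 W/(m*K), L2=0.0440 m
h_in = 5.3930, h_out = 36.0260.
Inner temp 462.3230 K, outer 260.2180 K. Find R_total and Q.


R_conv_in = 1/(5.3930*1.0380) = 0.1786
R_1 = 0.0670/(55.0030*1.0380) = 0.0012
R_2 = 0.0440/(34.7340*1.0380) = 0.0012
R_conv_out = 1/(36.0260*1.0380) = 0.0267
R_total = 0.2078 K/W
Q = 202.1050 / 0.2078 = 972.7212 W

R_total = 0.2078 K/W, Q = 972.7212 W


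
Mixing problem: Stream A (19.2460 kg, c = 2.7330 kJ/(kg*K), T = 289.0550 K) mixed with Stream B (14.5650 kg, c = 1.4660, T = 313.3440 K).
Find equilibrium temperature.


num = 21894.7078
den = 73.9516
Tf = 296.0680 K

296.0680 K


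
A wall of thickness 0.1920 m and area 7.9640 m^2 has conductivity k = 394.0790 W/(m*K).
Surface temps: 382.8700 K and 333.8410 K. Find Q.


dT = 49.0290 K
Q = 394.0790 * 7.9640 * 49.0290 / 0.1920 = 801431.3935 W

801431.3935 W


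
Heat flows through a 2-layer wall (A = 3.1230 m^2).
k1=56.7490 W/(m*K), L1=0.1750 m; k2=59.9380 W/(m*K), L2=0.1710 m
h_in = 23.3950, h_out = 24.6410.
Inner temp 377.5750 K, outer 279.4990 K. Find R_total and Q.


R_conv_in = 1/(23.3950*3.1230) = 0.0137
R_1 = 0.1750/(56.7490*3.1230) = 0.0010
R_2 = 0.1710/(59.9380*3.1230) = 0.0009
R_conv_out = 1/(24.6410*3.1230) = 0.0130
R_total = 0.0286 K/W
Q = 98.0760 / 0.0286 = 3431.3111 W

R_total = 0.0286 K/W, Q = 3431.3111 W


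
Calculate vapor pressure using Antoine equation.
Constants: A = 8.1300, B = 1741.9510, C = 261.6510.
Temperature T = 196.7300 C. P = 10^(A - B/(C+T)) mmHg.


C+T = 458.3810
B/(C+T) = 3.8002
log10(P) = 8.1300 - 3.8002 = 4.3298
P = 10^4.3298 = 21368.5405 mmHg

21368.5405 mmHg


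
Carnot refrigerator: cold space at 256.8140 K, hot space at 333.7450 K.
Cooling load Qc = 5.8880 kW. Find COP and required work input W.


COP = 256.8140 / 76.9310 = 3.3382
W = 5.8880 / 3.3382 = 1.7638 kW

COP = 3.3382, W = 1.7638 kW


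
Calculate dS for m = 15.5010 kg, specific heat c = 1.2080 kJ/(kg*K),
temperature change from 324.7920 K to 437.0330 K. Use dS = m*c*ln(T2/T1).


T2/T1 = 1.3456
ln(T2/T1) = 0.2968
dS = 15.5010 * 1.2080 * 0.2968 = 5.5581 kJ/K

5.5581 kJ/K


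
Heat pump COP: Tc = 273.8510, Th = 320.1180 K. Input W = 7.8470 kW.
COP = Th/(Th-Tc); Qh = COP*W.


COP = 320.1180 / 46.2670 = 6.9189
Qh = 6.9189 * 7.8470 = 54.2928 kW

COP = 6.9189, Qh = 54.2928 kW


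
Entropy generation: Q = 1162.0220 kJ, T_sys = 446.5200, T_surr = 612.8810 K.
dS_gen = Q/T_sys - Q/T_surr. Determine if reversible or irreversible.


dS_sys = 1162.0220/446.5200 = 2.6024 kJ/K
dS_surr = -1162.0220/612.8810 = -1.8960 kJ/K
dS_gen = 2.6024 - 1.8960 = 0.7064 kJ/K (irreversible)

dS_gen = 0.7064 kJ/K, irreversible


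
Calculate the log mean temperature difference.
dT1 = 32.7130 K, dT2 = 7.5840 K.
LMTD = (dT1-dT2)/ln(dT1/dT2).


dT1/dT2 = 4.3134
ln(dT1/dT2) = 1.4617
LMTD = 25.1290 / 1.4617 = 17.1913 K

17.1913 K


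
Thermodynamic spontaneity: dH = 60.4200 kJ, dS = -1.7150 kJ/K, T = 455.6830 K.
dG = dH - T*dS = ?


T*dS = 455.6830 * -1.7150 = -781.4963 kJ
dG = 60.4200 + 781.4963 = 841.9163 kJ (non-spontaneous)

dG = 841.9163 kJ, non-spontaneous


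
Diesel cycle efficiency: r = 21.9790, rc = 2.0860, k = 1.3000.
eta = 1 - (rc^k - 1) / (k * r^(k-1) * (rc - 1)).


r^(k-1) = 2.5270
rc^k = 2.6008
eta = 0.5513 = 55.1292%

55.1292%


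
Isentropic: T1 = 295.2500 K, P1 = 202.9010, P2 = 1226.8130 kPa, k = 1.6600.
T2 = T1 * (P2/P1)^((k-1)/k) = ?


(k-1)/k = 0.3976
(P2/P1)^exp = 2.0451
T2 = 295.2500 * 2.0451 = 603.8158 K

603.8158 K


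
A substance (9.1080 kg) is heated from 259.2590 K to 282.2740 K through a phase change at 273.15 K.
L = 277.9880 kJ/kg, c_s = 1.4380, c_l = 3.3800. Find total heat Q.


Q1 (sensible, solid) = 9.1080 * 1.4380 * 13.8910 = 181.9346 kJ
Q2 (latent) = 9.1080 * 277.9880 = 2531.9147 kJ
Q3 (sensible, liquid) = 9.1080 * 3.3800 * 9.1240 = 280.8827 kJ
Q_total = 2994.7321 kJ

2994.7321 kJ


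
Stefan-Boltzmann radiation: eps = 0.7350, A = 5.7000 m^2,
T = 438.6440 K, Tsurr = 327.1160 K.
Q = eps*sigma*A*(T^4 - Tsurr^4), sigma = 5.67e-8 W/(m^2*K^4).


T^4 = 3.7021e+10
Tsurr^4 = 1.1450e+10
Q = 0.7350 * 5.67e-8 * 5.7000 * 2.5571e+10 = 6074.2565 W

6074.2565 W


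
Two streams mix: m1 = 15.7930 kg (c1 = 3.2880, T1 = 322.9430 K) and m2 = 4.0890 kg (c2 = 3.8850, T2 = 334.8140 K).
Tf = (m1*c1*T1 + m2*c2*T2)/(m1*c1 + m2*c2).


num = 22088.3617
den = 67.8131
Tf = 325.7239 K

325.7239 K


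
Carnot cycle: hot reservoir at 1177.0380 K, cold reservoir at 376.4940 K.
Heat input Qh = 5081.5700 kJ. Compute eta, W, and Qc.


eta = 1 - 376.4940/1177.0380 = 0.6801
W = 0.6801 * 5081.5700 = 3456.1504 kJ
Qc = 5081.5700 - 3456.1504 = 1625.4196 kJ

eta = 68.0134%, W = 3456.1504 kJ, Qc = 1625.4196 kJ


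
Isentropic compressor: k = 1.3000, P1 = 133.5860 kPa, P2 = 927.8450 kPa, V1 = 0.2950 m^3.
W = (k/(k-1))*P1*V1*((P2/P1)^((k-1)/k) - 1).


(k-1)/k = 0.2308
(P2/P1)^exp = 1.5640
W = 4.3333 * 133.5860 * 0.2950 * (1.5640 - 1) = 96.3159 kJ

96.3159 kJ


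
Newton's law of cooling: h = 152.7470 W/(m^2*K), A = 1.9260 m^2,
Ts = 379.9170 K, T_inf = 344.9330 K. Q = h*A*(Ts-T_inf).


dT = 34.9840 K
Q = 152.7470 * 1.9260 * 34.9840 = 10291.9682 W

10291.9682 W


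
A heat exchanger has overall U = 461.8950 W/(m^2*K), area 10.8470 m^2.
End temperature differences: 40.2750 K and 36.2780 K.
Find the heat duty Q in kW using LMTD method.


LMTD = 38.2417 K
Q = 461.8950 * 10.8470 * 38.2417 = 191597.5750 W = 191.5976 kW

191.5976 kW


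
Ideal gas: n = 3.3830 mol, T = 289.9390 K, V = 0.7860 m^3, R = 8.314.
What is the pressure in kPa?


P = nRT/V = 3.3830 * 8.314 * 289.9390 / 0.7860
= 8154.9003 / 0.7860 = 10375.1912 Pa = 10.3752 kPa

10.3752 kPa


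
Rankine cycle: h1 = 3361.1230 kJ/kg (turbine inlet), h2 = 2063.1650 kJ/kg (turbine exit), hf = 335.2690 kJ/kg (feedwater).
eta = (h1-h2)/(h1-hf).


W = 1297.9580 kJ/kg
Q_in = 3025.8540 kJ/kg
eta = 0.4290 = 42.8956%

eta = 42.8956%


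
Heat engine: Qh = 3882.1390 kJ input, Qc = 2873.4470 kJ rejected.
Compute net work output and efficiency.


W = 3882.1390 - 2873.4470 = 1008.6920 kJ
eta = 1008.6920 / 3882.1390 = 0.2598 = 25.9829%

W = 1008.6920 kJ, eta = 25.9829%


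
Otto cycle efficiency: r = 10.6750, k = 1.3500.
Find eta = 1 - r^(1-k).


r^(k-1) = 2.2905
eta = 1 - 1/2.2905 = 0.5634 = 56.3413%

56.3413%


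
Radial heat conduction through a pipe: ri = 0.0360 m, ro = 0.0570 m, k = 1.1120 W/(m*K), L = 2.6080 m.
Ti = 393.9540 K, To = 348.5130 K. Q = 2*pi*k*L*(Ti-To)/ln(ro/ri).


dT = 45.4410 K
ln(ro/ri) = 0.4595
Q = 2*pi*1.1120*2.6080*45.4410 / 0.4595 = 1801.8725 W

1801.8725 W


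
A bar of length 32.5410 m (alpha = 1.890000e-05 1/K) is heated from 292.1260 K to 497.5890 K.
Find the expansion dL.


dT = 205.4630 K
dL = 1.890000e-05 * 32.5410 * 205.4630 = 0.126365 m
L_final = 32.667365 m

dL = 0.126365 m


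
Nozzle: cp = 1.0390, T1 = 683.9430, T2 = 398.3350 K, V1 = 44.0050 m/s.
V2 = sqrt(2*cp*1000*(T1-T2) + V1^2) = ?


dT = 285.6080 K
2*cp*1000*dT = 593493.4240
V1^2 = 1936.4400
V2 = sqrt(595429.8640) = 771.6410 m/s

771.6410 m/s


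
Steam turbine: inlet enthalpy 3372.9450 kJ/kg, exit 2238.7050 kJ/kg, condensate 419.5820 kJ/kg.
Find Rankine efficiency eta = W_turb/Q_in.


W = 1134.2400 kJ/kg
Q_in = 2953.3630 kJ/kg
eta = 0.3841 = 38.4050%

eta = 38.4050%


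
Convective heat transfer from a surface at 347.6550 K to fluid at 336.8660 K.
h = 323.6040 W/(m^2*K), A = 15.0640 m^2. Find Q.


dT = 10.7890 K
Q = 323.6040 * 15.0640 * 10.7890 = 52593.9006 W

52593.9006 W


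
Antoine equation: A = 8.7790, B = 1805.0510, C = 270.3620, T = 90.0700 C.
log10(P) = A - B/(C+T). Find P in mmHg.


C+T = 360.4320
B/(C+T) = 5.0080
log10(P) = 8.7790 - 5.0080 = 3.7710
P = 10^3.7710 = 5901.7264 mmHg

5901.7264 mmHg


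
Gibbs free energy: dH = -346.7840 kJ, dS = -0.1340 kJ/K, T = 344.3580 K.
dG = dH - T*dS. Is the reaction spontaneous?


T*dS = 344.3580 * -0.1340 = -46.1440 kJ
dG = -346.7840 + 46.1440 = -300.6400 kJ (spontaneous)

dG = -300.6400 kJ, spontaneous


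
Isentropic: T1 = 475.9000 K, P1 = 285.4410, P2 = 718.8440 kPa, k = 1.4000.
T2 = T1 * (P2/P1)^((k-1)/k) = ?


(k-1)/k = 0.2857
(P2/P1)^exp = 1.3020
T2 = 475.9000 * 1.3020 = 619.6136 K

619.6136 K


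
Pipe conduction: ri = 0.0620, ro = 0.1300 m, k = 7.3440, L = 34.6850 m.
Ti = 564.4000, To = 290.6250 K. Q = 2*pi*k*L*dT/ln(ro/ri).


dT = 273.7750 K
ln(ro/ri) = 0.7404
Q = 2*pi*7.3440*34.6850*273.7750 / 0.7404 = 591809.0124 W

591809.0124 W


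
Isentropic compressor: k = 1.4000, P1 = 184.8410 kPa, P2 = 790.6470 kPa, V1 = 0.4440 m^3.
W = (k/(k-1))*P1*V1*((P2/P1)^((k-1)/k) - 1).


(k-1)/k = 0.2857
(P2/P1)^exp = 1.5147
W = 3.5000 * 184.8410 * 0.4440 * (1.5147 - 1) = 147.8557 kJ

147.8557 kJ


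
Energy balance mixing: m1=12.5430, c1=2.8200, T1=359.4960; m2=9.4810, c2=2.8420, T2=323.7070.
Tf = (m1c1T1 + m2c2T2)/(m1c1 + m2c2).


num = 21438.1122
den = 62.3163
Tf = 344.0212 K

344.0212 K


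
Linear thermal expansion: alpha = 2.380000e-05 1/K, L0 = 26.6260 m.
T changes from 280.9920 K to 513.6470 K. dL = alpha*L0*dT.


dT = 232.6550 K
dL = 2.380000e-05 * 26.6260 * 232.6550 = 0.147433 m
L_final = 26.773433 m

dL = 0.147433 m


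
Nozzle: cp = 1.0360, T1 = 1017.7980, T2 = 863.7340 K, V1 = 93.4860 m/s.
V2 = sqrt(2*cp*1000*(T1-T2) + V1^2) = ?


dT = 154.0640 K
2*cp*1000*dT = 319220.6080
V1^2 = 8739.6322
V2 = sqrt(327960.2402) = 572.6781 m/s

572.6781 m/s


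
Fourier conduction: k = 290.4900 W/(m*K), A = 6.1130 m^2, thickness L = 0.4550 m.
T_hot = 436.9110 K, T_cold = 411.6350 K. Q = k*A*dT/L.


dT = 25.2760 K
Q = 290.4900 * 6.1130 * 25.2760 / 0.4550 = 98646.6934 W

98646.6934 W


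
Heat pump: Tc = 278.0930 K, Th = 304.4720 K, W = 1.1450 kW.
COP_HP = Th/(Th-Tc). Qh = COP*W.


COP = 304.4720 / 26.3790 = 11.5422
Qh = 11.5422 * 1.1450 = 13.2158 kW

COP = 11.5422, Qh = 13.2158 kW


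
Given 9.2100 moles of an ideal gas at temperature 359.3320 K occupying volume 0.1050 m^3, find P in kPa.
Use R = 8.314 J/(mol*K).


P = nRT/V = 9.2100 * 8.314 * 359.3320 / 0.1050
= 27514.7483 / 0.1050 = 262045.2223 Pa = 262.0452 kPa

262.0452 kPa


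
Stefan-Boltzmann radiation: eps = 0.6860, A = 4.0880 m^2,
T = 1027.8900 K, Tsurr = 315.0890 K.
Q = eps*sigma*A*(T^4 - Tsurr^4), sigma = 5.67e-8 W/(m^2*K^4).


T^4 = 1.1163e+12
Tsurr^4 = 9.8567e+09
Q = 0.6860 * 5.67e-8 * 4.0880 * 1.1065e+12 = 175935.2659 W

175935.2659 W


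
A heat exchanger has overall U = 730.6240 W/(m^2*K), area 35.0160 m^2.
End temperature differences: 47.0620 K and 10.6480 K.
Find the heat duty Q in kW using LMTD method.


LMTD = 24.5032 K
Q = 730.6240 * 35.0160 * 24.5032 = 626877.4291 W = 626.8774 kW

626.8774 kW


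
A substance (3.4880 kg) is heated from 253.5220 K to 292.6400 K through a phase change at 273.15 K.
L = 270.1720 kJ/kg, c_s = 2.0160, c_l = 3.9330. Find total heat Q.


Q1 (sensible, solid) = 3.4880 * 2.0160 * 19.6280 = 138.0203 kJ
Q2 (latent) = 3.4880 * 270.1720 = 942.3599 kJ
Q3 (sensible, liquid) = 3.4880 * 3.9330 * 19.4900 = 267.3697 kJ
Q_total = 1347.7500 kJ

1347.7500 kJ


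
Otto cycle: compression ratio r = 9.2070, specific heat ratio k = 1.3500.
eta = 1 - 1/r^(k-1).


r^(k-1) = 2.1749
eta = 1 - 1/2.1749 = 0.5402 = 54.0211%

54.0211%


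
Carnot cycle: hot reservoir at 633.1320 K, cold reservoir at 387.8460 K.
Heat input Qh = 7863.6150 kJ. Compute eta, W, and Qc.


eta = 1 - 387.8460/633.1320 = 0.3874
W = 0.3874 * 7863.6150 = 3046.4969 kJ
Qc = 7863.6150 - 3046.4969 = 4817.1181 kJ

eta = 38.7417%, W = 3046.4969 kJ, Qc = 4817.1181 kJ


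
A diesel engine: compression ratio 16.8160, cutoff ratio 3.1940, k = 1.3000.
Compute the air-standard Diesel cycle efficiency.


r^(k-1) = 2.3319
rc^k = 4.5252
eta = 0.4700 = 46.9990%

46.9990%


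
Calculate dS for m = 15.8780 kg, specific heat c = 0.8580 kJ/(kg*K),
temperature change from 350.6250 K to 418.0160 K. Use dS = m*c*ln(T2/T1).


T2/T1 = 1.1922
ln(T2/T1) = 0.1758
dS = 15.8780 * 0.8580 * 0.1758 = 2.3950 kJ/K

2.3950 kJ/K


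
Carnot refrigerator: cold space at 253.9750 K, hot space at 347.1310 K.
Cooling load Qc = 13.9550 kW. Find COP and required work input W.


COP = 253.9750 / 93.1560 = 2.7263
W = 13.9550 / 2.7263 = 5.1186 kW

COP = 2.7263, W = 5.1186 kW


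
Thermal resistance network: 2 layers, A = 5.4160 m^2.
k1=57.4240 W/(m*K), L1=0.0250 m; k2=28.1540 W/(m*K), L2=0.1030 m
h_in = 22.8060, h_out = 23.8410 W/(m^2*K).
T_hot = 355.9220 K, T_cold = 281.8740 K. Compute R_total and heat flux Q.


R_conv_in = 1/(22.8060*5.4160) = 0.0081
R_1 = 0.0250/(57.4240*5.4160) = 8.0384e-05
R_2 = 0.1030/(28.1540*5.4160) = 0.0007
R_conv_out = 1/(23.8410*5.4160) = 0.0077
R_total = 0.0166 K/W
Q = 74.0480 / 0.0166 = 4461.6724 W

R_total = 0.0166 K/W, Q = 4461.6724 W


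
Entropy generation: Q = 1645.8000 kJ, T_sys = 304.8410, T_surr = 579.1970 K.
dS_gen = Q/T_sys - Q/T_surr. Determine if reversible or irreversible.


dS_sys = 1645.8000/304.8410 = 5.3989 kJ/K
dS_surr = -1645.8000/579.1970 = -2.8415 kJ/K
dS_gen = 5.3989 - 2.8415 = 2.5574 kJ/K (irreversible)

dS_gen = 2.5574 kJ/K, irreversible


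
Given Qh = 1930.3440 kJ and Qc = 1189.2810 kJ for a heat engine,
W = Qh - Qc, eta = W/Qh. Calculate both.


W = 1930.3440 - 1189.2810 = 741.0630 kJ
eta = 741.0630 / 1930.3440 = 0.3839 = 38.3902%

W = 741.0630 kJ, eta = 38.3902%


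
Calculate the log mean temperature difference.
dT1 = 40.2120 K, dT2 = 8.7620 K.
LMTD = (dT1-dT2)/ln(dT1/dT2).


dT1/dT2 = 4.5894
ln(dT1/dT2) = 1.5237
LMTD = 31.4500 / 1.5237 = 20.6400 K

20.6400 K


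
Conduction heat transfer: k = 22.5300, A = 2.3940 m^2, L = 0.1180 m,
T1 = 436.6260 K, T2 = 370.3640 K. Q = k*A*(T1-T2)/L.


dT = 66.2620 K
Q = 22.5300 * 2.3940 * 66.2620 / 0.1180 = 30287.8099 W

30287.8099 W


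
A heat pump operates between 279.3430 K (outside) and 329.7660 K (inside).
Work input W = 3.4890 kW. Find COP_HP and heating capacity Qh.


COP = 329.7660 / 50.4230 = 6.5400
Qh = 6.5400 * 3.4890 = 22.8180 kW

COP = 6.5400, Qh = 22.8180 kW


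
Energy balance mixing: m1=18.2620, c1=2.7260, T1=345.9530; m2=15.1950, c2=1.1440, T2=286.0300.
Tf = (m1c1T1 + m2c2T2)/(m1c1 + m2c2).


num = 22194.3880
den = 67.1653
Tf = 330.4443 K

330.4443 K


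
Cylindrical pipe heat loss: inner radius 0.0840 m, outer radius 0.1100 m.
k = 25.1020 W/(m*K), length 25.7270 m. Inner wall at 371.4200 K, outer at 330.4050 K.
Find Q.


dT = 41.0150 K
ln(ro/ri) = 0.2697
Q = 2*pi*25.1020*25.7270*41.0150 / 0.2697 = 617160.0154 W

617160.0154 W


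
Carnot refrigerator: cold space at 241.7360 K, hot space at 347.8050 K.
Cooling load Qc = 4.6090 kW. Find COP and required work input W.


COP = 241.7360 / 106.0690 = 2.2790
W = 4.6090 / 2.2790 = 2.0223 kW

COP = 2.2790, W = 2.0223 kW


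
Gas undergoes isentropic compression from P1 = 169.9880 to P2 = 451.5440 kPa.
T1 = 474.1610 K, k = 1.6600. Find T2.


(k-1)/k = 0.3976
(P2/P1)^exp = 1.4747
T2 = 474.1610 * 1.4747 = 699.2238 K

699.2238 K


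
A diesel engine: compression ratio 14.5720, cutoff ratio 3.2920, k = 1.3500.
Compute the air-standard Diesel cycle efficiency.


r^(k-1) = 2.5541
rc^k = 4.9954
eta = 0.4944 = 49.4431%

49.4431%


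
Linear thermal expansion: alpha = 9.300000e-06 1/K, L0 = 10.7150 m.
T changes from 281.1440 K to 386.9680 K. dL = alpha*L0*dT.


dT = 105.8240 K
dL = 9.300000e-06 * 10.7150 * 105.8240 = 0.010545 m
L_final = 10.725545 m

dL = 0.010545 m


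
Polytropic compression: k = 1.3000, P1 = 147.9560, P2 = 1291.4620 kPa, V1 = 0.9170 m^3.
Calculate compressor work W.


(k-1)/k = 0.2308
(P2/P1)^exp = 1.6487
W = 4.3333 * 147.9560 * 0.9170 * (1.6487 - 1) = 381.3898 kJ

381.3898 kJ


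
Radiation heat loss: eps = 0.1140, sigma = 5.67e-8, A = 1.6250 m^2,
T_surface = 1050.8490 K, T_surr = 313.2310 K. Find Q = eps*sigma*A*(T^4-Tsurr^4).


T^4 = 1.2194e+12
Tsurr^4 = 9.6263e+09
Q = 0.1140 * 5.67e-8 * 1.6250 * 1.2098e+12 = 12707.5143 W

12707.5143 W


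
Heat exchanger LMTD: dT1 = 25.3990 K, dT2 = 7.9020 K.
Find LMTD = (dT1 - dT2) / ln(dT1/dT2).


dT1/dT2 = 3.2142
ln(dT1/dT2) = 1.1676
LMTD = 17.4970 / 1.1676 = 14.9855 K

14.9855 K


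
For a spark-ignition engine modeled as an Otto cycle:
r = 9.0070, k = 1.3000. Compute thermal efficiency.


r^(k-1) = 1.9336
eta = 1 - 1/1.9336 = 0.4828 = 48.2839%

48.2839%


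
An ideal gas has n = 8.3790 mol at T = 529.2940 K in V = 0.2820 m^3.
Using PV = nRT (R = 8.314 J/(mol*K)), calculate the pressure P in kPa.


P = nRT/V = 8.3790 * 8.314 * 529.2940 / 0.2820
= 36872.2111 / 0.2820 = 130752.5216 Pa = 130.7525 kPa

130.7525 kPa


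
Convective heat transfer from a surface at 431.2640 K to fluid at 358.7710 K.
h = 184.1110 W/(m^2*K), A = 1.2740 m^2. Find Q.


dT = 72.4930 K
Q = 184.1110 * 1.2740 * 72.4930 = 17003.7706 W

17003.7706 W


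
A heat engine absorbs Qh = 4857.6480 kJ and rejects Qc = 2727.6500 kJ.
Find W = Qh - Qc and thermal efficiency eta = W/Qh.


W = 4857.6480 - 2727.6500 = 2129.9980 kJ
eta = 2129.9980 / 4857.6480 = 0.4385 = 43.8483%

W = 2129.9980 kJ, eta = 43.8483%


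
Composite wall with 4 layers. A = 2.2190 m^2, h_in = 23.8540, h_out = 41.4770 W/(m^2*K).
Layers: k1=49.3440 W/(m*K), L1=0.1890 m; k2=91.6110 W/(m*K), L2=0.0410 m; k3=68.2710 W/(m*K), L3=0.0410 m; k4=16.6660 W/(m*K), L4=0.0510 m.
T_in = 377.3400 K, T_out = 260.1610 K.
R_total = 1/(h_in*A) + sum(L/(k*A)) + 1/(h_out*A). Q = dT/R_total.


R_conv_in = 1/(23.8540*2.2190) = 0.0189
R_1 = 0.1890/(49.3440*2.2190) = 0.0017
R_2 = 0.0410/(91.6110*2.2190) = 0.0002
R_3 = 0.0410/(68.2710*2.2190) = 0.0003
R_4 = 0.0510/(16.6660*2.2190) = 0.0014
R_conv_out = 1/(41.4770*2.2190) = 0.0109
R_total = 0.0333 K/W
Q = 117.1790 / 0.0333 = 3515.2161 W

R_total = 0.0333 K/W, Q = 3515.2161 W


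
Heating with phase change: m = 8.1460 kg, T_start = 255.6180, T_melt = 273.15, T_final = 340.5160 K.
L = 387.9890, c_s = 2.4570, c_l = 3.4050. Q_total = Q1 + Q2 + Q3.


Q1 (sensible, solid) = 8.1460 * 2.4570 * 17.5320 = 350.8981 kJ
Q2 (latent) = 8.1460 * 387.9890 = 3160.5584 kJ
Q3 (sensible, liquid) = 8.1460 * 3.4050 * 67.3660 = 1868.5395 kJ
Q_total = 5379.9960 kJ

5379.9960 kJ


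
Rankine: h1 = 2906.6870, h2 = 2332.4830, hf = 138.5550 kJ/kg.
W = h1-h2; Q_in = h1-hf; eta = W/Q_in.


W = 574.2040 kJ/kg
Q_in = 2768.1320 kJ/kg
eta = 0.2074 = 20.7434%

eta = 20.7434%


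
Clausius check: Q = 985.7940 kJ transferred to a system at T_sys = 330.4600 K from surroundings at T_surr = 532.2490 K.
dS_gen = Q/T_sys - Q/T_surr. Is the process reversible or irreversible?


dS_sys = 985.7940/330.4600 = 2.9831 kJ/K
dS_surr = -985.7940/532.2490 = -1.8521 kJ/K
dS_gen = 2.9831 - 1.8521 = 1.1310 kJ/K (irreversible)

dS_gen = 1.1310 kJ/K, irreversible


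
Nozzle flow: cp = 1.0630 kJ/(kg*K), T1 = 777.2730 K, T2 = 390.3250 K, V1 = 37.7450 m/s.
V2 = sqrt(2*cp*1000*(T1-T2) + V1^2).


dT = 386.9480 K
2*cp*1000*dT = 822651.4480
V1^2 = 1424.6850
V2 = sqrt(824076.1330) = 907.7864 m/s

907.7864 m/s


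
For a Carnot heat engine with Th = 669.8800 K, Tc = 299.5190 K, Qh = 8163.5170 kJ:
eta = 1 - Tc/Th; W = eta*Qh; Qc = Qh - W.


eta = 1 - 299.5190/669.8800 = 0.5529
W = 0.5529 * 8163.5170 = 4513.4178 kJ
Qc = 8163.5170 - 4513.4178 = 3650.0992 kJ

eta = 55.2877%, W = 4513.4178 kJ, Qc = 3650.0992 kJ


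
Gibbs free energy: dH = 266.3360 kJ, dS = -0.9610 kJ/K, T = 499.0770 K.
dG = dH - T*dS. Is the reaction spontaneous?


T*dS = 499.0770 * -0.9610 = -479.6130 kJ
dG = 266.3360 + 479.6130 = 745.9490 kJ (non-spontaneous)

dG = 745.9490 kJ, non-spontaneous


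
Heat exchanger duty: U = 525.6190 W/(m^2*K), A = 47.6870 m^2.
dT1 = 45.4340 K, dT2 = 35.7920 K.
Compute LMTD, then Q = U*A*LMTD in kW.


LMTD = 40.4215 K
Q = 525.6190 * 47.6870 * 40.4215 = 1013173.1498 W = 1013.1731 kW

1013.1731 kW


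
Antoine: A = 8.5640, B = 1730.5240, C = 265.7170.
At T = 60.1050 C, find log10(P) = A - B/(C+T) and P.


C+T = 325.8220
B/(C+T) = 5.3113
log10(P) = 8.5640 - 5.3113 = 3.2527
P = 10^3.2527 = 1789.5513 mmHg

1789.5513 mmHg


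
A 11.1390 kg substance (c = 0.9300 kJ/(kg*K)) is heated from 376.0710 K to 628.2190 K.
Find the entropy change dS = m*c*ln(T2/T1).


T2/T1 = 1.6705
ln(T2/T1) = 0.5131
dS = 11.1390 * 0.9300 * 0.5131 = 5.3155 kJ/K

5.3155 kJ/K


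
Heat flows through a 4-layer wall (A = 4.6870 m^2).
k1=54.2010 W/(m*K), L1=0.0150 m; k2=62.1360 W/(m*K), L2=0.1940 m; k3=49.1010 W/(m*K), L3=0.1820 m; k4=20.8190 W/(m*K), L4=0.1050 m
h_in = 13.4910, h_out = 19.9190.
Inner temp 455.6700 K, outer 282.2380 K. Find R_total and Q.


R_conv_in = 1/(13.4910*4.6870) = 0.0158
R_1 = 0.0150/(54.2010*4.6870) = 5.9046e-05
R_2 = 0.1940/(62.1360*4.6870) = 0.0007
R_3 = 0.1820/(49.1010*4.6870) = 0.0008
R_4 = 0.1050/(20.8190*4.6870) = 0.0011
R_conv_out = 1/(19.9190*4.6870) = 0.0107
R_total = 0.0291 K/W
Q = 173.4320 / 0.0291 = 5956.1873 W

R_total = 0.0291 K/W, Q = 5956.1873 W


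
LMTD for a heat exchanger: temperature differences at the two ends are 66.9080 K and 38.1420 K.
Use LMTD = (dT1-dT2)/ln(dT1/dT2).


dT1/dT2 = 1.7542
ln(dT1/dT2) = 0.5620
LMTD = 28.7660 / 0.5620 = 51.1848 K

51.1848 K


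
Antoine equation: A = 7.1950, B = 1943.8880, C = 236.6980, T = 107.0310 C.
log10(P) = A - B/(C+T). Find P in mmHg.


C+T = 343.7290
B/(C+T) = 5.6553
log10(P) = 7.1950 - 5.6553 = 1.5397
P = 10^1.5397 = 34.6503 mmHg

34.6503 mmHg


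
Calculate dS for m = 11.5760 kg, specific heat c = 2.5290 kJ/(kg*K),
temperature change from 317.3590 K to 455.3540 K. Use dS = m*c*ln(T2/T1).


T2/T1 = 1.4348
ln(T2/T1) = 0.3610
dS = 11.5760 * 2.5290 * 0.3610 = 10.5697 kJ/K

10.5697 kJ/K


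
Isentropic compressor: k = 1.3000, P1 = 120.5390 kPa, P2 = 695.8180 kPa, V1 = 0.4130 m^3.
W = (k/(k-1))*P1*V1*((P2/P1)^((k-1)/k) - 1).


(k-1)/k = 0.2308
(P2/P1)^exp = 1.4987
W = 4.3333 * 120.5390 * 0.4130 * (1.4987 - 1) = 107.5712 kJ

107.5712 kJ


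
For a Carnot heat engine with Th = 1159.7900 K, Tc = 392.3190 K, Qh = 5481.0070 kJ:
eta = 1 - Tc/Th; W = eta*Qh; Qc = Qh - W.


eta = 1 - 392.3190/1159.7900 = 0.6617
W = 0.6617 * 5481.0070 = 3626.9617 kJ
Qc = 5481.0070 - 3626.9617 = 1854.0453 kJ

eta = 66.1733%, W = 3626.9617 kJ, Qc = 1854.0453 kJ


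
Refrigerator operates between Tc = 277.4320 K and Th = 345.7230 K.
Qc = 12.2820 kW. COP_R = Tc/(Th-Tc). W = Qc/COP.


COP = 277.4320 / 68.2910 = 4.0625
W = 12.2820 / 4.0625 = 3.0233 kW

COP = 4.0625, W = 3.0233 kW


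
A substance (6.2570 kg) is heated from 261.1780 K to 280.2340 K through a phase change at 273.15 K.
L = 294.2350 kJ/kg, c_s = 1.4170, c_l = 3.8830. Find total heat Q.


Q1 (sensible, solid) = 6.2570 * 1.4170 * 11.9720 = 106.1458 kJ
Q2 (latent) = 6.2570 * 294.2350 = 1841.0284 kJ
Q3 (sensible, liquid) = 6.2570 * 3.8830 * 7.0840 = 172.1124 kJ
Q_total = 2119.2865 kJ

2119.2865 kJ


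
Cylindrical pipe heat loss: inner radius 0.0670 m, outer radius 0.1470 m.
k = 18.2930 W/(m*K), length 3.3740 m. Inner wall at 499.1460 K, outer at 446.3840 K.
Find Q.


dT = 52.7620 K
ln(ro/ri) = 0.7857
Q = 2*pi*18.2930*3.3740*52.7620 / 0.7857 = 26040.6779 W

26040.6779 W


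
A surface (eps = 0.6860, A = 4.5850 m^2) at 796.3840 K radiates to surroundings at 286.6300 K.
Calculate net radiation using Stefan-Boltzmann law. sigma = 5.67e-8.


T^4 = 4.0224e+11
Tsurr^4 = 6.7497e+09
Q = 0.6860 * 5.67e-8 * 4.5850 * 3.9549e+11 = 70532.1701 W

70532.1701 W


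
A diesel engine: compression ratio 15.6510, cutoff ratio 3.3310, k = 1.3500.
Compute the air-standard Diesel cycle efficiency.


r^(k-1) = 2.6187
rc^k = 5.0755
eta = 0.5054 = 50.5449%

50.5449%


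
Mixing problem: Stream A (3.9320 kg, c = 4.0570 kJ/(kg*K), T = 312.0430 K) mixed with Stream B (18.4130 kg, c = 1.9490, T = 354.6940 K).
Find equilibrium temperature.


num = 17706.6299
den = 51.8391
Tf = 341.5693 K

341.5693 K


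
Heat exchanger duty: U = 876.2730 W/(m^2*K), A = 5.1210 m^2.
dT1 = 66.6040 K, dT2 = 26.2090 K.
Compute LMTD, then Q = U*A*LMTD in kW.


LMTD = 43.3115 K
Q = 876.2730 * 5.1210 * 43.3115 = 194355.8611 W = 194.3559 kW

194.3559 kW


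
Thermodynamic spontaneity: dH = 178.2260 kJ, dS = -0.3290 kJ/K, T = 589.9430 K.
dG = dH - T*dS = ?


T*dS = 589.9430 * -0.3290 = -194.0912 kJ
dG = 178.2260 + 194.0912 = 372.3172 kJ (non-spontaneous)

dG = 372.3172 kJ, non-spontaneous


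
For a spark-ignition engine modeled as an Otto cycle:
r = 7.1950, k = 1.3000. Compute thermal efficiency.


r^(k-1) = 1.8076
eta = 1 - 1/1.8076 = 0.4468 = 44.6789%

44.6789%


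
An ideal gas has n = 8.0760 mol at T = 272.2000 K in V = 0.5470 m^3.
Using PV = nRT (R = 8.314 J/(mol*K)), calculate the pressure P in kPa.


P = nRT/V = 8.0760 * 8.314 * 272.2000 / 0.5470
= 18276.5598 / 0.5470 = 33412.3579 Pa = 33.4124 kPa

33.4124 kPa


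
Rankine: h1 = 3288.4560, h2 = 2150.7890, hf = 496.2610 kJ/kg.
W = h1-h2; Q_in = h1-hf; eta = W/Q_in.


W = 1137.6670 kJ/kg
Q_in = 2792.1950 kJ/kg
eta = 0.4074 = 40.7445%

eta = 40.7445%


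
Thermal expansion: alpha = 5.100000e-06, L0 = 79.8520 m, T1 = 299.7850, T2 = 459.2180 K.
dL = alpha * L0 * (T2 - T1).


dT = 159.4330 K
dL = 5.100000e-06 * 79.8520 * 159.4330 = 0.064928 m
L_final = 79.916928 m

dL = 0.064928 m


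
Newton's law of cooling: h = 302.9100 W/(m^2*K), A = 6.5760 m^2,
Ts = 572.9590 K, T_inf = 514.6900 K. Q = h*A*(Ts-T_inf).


dT = 58.2690 K
Q = 302.9100 * 6.5760 * 58.2690 = 116068.1281 W

116068.1281 W


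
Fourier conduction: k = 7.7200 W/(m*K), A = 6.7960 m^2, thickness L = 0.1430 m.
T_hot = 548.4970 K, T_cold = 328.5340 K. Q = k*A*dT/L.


dT = 219.9630 K
Q = 7.7200 * 6.7960 * 219.9630 / 0.1430 = 80701.9943 W

80701.9943 W


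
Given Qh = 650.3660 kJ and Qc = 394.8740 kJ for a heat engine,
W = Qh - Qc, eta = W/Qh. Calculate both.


W = 650.3660 - 394.8740 = 255.4920 kJ
eta = 255.4920 / 650.3660 = 0.3928 = 39.2843%

W = 255.4920 kJ, eta = 39.2843%


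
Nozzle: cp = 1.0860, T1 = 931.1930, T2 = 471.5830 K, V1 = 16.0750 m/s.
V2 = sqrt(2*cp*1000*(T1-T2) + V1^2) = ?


dT = 459.6100 K
2*cp*1000*dT = 998272.9200
V1^2 = 258.4056
V2 = sqrt(998531.3256) = 999.2654 m/s

999.2654 m/s


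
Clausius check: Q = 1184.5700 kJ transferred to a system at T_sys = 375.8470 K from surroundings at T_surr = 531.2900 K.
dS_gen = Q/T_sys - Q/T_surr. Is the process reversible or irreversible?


dS_sys = 1184.5700/375.8470 = 3.1517 kJ/K
dS_surr = -1184.5700/531.2900 = -2.2296 kJ/K
dS_gen = 3.1517 - 2.2296 = 0.9221 kJ/K (irreversible)

dS_gen = 0.9221 kJ/K, irreversible


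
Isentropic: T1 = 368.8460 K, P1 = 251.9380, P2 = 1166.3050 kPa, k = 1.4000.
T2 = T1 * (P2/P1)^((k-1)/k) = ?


(k-1)/k = 0.2857
(P2/P1)^exp = 1.5493
T2 = 368.8460 * 1.5493 = 571.4697 K

571.4697 K


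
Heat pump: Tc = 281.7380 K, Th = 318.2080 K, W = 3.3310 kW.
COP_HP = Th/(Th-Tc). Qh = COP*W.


COP = 318.2080 / 36.4700 = 8.7252
Qh = 8.7252 * 3.3310 = 29.0636 kW

COP = 8.7252, Qh = 29.0636 kW


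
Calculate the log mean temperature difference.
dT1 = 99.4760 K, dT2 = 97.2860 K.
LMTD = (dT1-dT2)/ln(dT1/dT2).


dT1/dT2 = 1.0225
ln(dT1/dT2) = 0.0223
LMTD = 2.1900 / 0.0223 = 98.3769 K

98.3769 K


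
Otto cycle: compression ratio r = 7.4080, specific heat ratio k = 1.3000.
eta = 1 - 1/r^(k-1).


r^(k-1) = 1.8235
eta = 1 - 1/1.8235 = 0.4516 = 45.1610%

45.1610%


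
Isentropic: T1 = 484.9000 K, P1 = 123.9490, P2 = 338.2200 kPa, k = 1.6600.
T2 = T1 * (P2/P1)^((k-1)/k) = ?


(k-1)/k = 0.3976
(P2/P1)^exp = 1.4905
T2 = 484.9000 * 1.4905 = 722.7435 K

722.7435 K


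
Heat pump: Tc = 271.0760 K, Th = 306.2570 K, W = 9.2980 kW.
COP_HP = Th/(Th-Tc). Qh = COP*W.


COP = 306.2570 / 35.1810 = 8.7052
Qh = 8.7052 * 9.2980 = 80.9408 kW

COP = 8.7052, Qh = 80.9408 kW


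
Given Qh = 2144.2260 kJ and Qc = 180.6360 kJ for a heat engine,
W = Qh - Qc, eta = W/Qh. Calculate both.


W = 2144.2260 - 180.6360 = 1963.5900 kJ
eta = 1963.5900 / 2144.2260 = 0.9158 = 91.5757%

W = 1963.5900 kJ, eta = 91.5757%


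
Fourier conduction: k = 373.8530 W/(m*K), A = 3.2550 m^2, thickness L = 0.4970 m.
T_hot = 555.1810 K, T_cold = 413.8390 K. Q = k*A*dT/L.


dT = 141.3420 K
Q = 373.8530 * 3.2550 * 141.3420 / 0.4970 = 346072.1942 W

346072.1942 W


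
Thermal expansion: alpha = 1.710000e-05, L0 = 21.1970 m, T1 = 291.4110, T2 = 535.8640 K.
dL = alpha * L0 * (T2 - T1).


dT = 244.4530 K
dL = 1.710000e-05 * 21.1970 * 244.4530 = 0.088607 m
L_final = 21.285607 m

dL = 0.088607 m


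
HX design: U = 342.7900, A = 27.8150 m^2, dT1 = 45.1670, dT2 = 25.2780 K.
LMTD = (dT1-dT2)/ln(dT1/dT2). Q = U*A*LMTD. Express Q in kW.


LMTD = 34.2658 K
Q = 342.7900 * 27.8150 * 34.2658 = 326714.6428 W = 326.7146 kW

326.7146 kW


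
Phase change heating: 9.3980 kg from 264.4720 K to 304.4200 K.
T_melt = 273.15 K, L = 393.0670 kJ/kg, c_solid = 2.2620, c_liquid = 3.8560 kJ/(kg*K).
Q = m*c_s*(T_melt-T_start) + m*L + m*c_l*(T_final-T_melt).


Q1 (sensible, solid) = 9.3980 * 2.2620 * 8.6780 = 184.4793 kJ
Q2 (latent) = 9.3980 * 393.0670 = 3694.0437 kJ
Q3 (sensible, liquid) = 9.3980 * 3.8560 * 31.2700 = 1133.1838 kJ
Q_total = 5011.7068 kJ

5011.7068 kJ


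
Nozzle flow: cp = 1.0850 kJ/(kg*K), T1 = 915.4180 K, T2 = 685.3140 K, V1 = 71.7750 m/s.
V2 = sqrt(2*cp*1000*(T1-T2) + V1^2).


dT = 230.1040 K
2*cp*1000*dT = 499325.6800
V1^2 = 5151.6506
V2 = sqrt(504477.3306) = 710.2657 m/s

710.2657 m/s


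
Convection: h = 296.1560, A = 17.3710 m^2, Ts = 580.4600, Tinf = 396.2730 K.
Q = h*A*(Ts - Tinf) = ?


dT = 184.1870 K
Q = 296.1560 * 17.3710 * 184.1870 = 947554.7875 W

947554.7875 W


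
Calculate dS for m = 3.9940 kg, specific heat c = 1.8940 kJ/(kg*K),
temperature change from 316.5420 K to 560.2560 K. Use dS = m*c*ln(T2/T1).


T2/T1 = 1.7699
ln(T2/T1) = 0.5709
dS = 3.9940 * 1.8940 * 0.5709 = 4.3189 kJ/K

4.3189 kJ/K


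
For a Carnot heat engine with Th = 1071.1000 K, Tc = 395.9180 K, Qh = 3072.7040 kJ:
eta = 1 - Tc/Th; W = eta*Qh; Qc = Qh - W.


eta = 1 - 395.9180/1071.1000 = 0.6304
W = 0.6304 * 3072.7040 = 1936.9195 kJ
Qc = 3072.7040 - 1936.9195 = 1135.7845 kJ

eta = 63.0363%, W = 1936.9195 kJ, Qc = 1135.7845 kJ


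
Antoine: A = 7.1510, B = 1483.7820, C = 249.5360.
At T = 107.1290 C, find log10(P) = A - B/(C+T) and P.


C+T = 356.6650
B/(C+T) = 4.1602
log10(P) = 7.1510 - 4.1602 = 2.9908
P = 10^2.9908 = 979.1385 mmHg

979.1385 mmHg


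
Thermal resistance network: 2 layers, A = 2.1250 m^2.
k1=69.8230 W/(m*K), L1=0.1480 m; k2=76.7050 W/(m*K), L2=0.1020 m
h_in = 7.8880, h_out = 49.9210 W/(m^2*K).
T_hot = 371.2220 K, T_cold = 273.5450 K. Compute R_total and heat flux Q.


R_conv_in = 1/(7.8880*2.1250) = 0.0597
R_1 = 0.1480/(69.8230*2.1250) = 0.0010
R_2 = 0.1020/(76.7050*2.1250) = 0.0006
R_conv_out = 1/(49.9210*2.1250) = 0.0094
R_total = 0.0707 K/W
Q = 97.6770 / 0.0707 = 1381.4007 W

R_total = 0.0707 K/W, Q = 1381.4007 W


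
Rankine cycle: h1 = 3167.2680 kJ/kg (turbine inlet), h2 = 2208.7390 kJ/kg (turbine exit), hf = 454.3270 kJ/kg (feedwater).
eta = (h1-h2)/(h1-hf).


W = 958.5290 kJ/kg
Q_in = 2712.9410 kJ/kg
eta = 0.3533 = 35.3317%

eta = 35.3317%


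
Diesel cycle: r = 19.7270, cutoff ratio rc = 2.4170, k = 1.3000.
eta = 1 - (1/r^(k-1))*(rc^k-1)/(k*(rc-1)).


r^(k-1) = 2.4463
rc^k = 3.1496
eta = 0.5230 = 52.2985%

52.2985%


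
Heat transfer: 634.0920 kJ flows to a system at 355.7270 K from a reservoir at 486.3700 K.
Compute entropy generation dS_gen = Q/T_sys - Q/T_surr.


dS_sys = 634.0920/355.7270 = 1.7825 kJ/K
dS_surr = -634.0920/486.3700 = -1.3037 kJ/K
dS_gen = 1.7825 - 1.3037 = 0.4788 kJ/K (irreversible)

dS_gen = 0.4788 kJ/K, irreversible


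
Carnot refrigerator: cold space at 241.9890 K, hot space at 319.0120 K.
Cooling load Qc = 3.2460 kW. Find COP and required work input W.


COP = 241.9890 / 77.0230 = 3.1418
W = 3.2460 / 3.1418 = 1.0332 kW

COP = 3.1418, W = 1.0332 kW


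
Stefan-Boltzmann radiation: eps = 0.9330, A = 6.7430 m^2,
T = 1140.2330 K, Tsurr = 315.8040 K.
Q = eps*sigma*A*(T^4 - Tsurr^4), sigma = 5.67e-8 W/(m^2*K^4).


T^4 = 1.6903e+12
Tsurr^4 = 9.9465e+09
Q = 0.9330 * 5.67e-8 * 6.7430 * 1.6804e+12 = 599417.2146 W

599417.2146 W


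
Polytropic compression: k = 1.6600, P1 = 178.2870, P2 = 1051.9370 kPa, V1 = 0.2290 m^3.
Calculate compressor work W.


(k-1)/k = 0.3976
(P2/P1)^exp = 2.0253
W = 2.5152 * 178.2870 * 0.2290 * (2.0253 - 1) = 105.2865 kJ

105.2865 kJ


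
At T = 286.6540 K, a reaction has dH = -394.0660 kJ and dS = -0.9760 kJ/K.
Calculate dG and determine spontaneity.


T*dS = 286.6540 * -0.9760 = -279.7743 kJ
dG = -394.0660 + 279.7743 = -114.2917 kJ (spontaneous)

dG = -114.2917 kJ, spontaneous


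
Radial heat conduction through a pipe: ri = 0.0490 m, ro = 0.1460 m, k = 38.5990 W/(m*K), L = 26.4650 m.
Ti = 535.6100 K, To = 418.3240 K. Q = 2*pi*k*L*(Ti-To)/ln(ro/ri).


dT = 117.2860 K
ln(ro/ri) = 1.0918
Q = 2*pi*38.5990*26.4650*117.2860 / 1.0918 = 689503.2941 W

689503.2941 W


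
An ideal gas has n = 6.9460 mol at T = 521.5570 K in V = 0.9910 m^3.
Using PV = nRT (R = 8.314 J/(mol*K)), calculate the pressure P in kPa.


P = nRT/V = 6.9460 * 8.314 * 521.5570 / 0.9910
= 30119.4181 / 0.9910 = 30392.9547 Pa = 30.3930 kPa

30.3930 kPa


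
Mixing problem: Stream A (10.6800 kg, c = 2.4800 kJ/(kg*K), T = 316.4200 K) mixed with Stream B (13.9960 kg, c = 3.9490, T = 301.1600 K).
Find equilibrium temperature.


num = 25026.0013
den = 81.7566
Tf = 306.1037 K

306.1037 K


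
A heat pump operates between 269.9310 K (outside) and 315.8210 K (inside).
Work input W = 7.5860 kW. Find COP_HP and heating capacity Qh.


COP = 315.8210 / 45.8900 = 6.8821
Qh = 6.8821 * 7.5860 = 52.2078 kW

COP = 6.8821, Qh = 52.2078 kW


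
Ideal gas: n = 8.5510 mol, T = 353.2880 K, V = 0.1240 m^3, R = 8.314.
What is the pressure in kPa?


P = nRT/V = 8.5510 * 8.314 * 353.2880 / 0.1240
= 25116.3087 / 0.1240 = 202550.8769 Pa = 202.5509 kPa

202.5509 kPa


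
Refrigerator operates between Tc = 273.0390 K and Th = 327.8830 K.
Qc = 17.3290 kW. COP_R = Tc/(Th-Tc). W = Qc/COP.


COP = 273.0390 / 54.8440 = 4.9785
W = 17.3290 / 4.9785 = 3.4808 kW

COP = 4.9785, W = 3.4808 kW


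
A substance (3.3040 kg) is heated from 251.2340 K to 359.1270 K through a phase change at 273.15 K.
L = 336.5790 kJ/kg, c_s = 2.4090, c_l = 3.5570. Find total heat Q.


Q1 (sensible, solid) = 3.3040 * 2.4090 * 21.9160 = 174.4368 kJ
Q2 (latent) = 3.3040 * 336.5790 = 1112.0570 kJ
Q3 (sensible, liquid) = 3.3040 * 3.5570 * 85.9770 = 1010.4299 kJ
Q_total = 2296.9237 kJ

2296.9237 kJ


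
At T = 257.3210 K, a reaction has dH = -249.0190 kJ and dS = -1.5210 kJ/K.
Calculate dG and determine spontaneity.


T*dS = 257.3210 * -1.5210 = -391.3852 kJ
dG = -249.0190 + 391.3852 = 142.3662 kJ (non-spontaneous)

dG = 142.3662 kJ, non-spontaneous


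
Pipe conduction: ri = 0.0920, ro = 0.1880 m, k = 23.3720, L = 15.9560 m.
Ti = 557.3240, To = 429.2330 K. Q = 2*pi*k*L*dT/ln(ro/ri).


dT = 128.0910 K
ln(ro/ri) = 0.7147
Q = 2*pi*23.3720*15.9560*128.0910 / 0.7147 = 419974.5121 W

419974.5121 W


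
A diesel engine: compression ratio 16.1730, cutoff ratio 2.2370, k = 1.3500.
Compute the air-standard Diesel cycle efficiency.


r^(k-1) = 2.6490
rc^k = 2.9652
eta = 0.5558 = 55.5758%

55.5758%


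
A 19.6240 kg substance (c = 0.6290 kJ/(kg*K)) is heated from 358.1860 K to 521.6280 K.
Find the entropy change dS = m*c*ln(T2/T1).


T2/T1 = 1.4563
ln(T2/T1) = 0.3759
dS = 19.6240 * 0.6290 * 0.3759 = 4.6399 kJ/K

4.6399 kJ/K


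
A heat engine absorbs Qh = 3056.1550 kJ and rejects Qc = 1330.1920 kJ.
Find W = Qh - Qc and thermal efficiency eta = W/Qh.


W = 3056.1550 - 1330.1920 = 1725.9630 kJ
eta = 1725.9630 / 3056.1550 = 0.5647 = 56.4750%

W = 1725.9630 kJ, eta = 56.4750%


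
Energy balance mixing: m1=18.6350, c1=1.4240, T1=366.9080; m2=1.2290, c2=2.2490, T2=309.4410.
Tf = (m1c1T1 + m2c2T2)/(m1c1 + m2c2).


num = 10591.6602
den = 29.3003
Tf = 361.4869 K

361.4869 K


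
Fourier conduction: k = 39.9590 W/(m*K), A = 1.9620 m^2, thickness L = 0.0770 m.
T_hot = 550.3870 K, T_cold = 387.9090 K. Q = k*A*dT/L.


dT = 162.4780 K
Q = 39.9590 * 1.9620 * 162.4780 / 0.0770 = 165431.2128 W

165431.2128 W


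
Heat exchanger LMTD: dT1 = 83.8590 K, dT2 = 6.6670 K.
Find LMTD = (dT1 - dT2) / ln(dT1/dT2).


dT1/dT2 = 12.5782
ln(dT1/dT2) = 2.5320
LMTD = 77.1920 / 2.5320 = 30.4870 K

30.4870 K


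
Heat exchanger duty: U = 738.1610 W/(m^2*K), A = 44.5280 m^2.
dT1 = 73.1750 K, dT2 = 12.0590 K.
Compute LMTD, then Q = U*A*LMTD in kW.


LMTD = 33.8960 K
Q = 738.1610 * 44.5280 * 33.8960 = 1114123.2264 W = 1114.1232 kW

1114.1232 kW


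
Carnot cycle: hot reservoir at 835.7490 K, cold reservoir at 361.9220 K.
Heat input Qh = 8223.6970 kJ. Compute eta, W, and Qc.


eta = 1 - 361.9220/835.7490 = 0.5669
W = 0.5669 * 8223.6970 = 4662.4162 kJ
Qc = 8223.6970 - 4662.4162 = 3561.2808 kJ

eta = 56.6949%, W = 4662.4162 kJ, Qc = 3561.2808 kJ


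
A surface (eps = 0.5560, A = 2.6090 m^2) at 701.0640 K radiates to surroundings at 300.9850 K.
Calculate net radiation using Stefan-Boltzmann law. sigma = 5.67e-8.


T^4 = 2.4156e+11
Tsurr^4 = 8.2069e+09
Q = 0.5560 * 5.67e-8 * 2.6090 * 2.3336e+11 = 19193.3745 W

19193.3745 W
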